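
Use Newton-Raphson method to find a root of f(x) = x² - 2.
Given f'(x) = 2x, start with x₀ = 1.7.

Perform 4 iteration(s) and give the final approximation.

f(x) = x² - 2
f'(x) = 2x
x₀ = 1.7

Newton-Raphson formula: x_{n+1} = x_n - f(x_n)/f'(x_n)

Iteration 1:
  f(1.700000) = 0.890000
  f'(1.700000) = 3.400000
  x_1 = 1.700000 - 0.890000/3.400000 = 1.438235
Iteration 2:
  f(1.438235) = 0.068521
  f'(1.438235) = 2.876471
  x_2 = 1.438235 - 0.068521/2.876471 = 1.414414
Iteration 3:
  f(1.414414) = 0.000567
  f'(1.414414) = 2.828828
  x_3 = 1.414414 - 0.000567/2.828828 = 1.414214
Iteration 4:
  f(1.414214) = 0.000000
  f'(1.414214) = 2.828427
  x_4 = 1.414214 - 0.000000/2.828427 = 1.414214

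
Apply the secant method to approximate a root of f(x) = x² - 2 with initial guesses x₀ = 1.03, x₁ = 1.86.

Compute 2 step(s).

f(x) = x² - 2
x₀ = 1.03, x₁ = 1.86

Secant formula: x_{n+1} = x_n - f(x_n)(x_n - x_{n-1})/(f(x_n) - f(x_{n-1}))

Iteration 1:
  f(1.030000) = -0.939100
  f(1.860000) = 1.459600
  x_2 = 1.860000 - 1.459600×(1.860000 - 1.030000)/(1.459600 - (-0.939100))
       = 1.354948
Iteration 2:
  f(1.860000) = 1.459600
  f(1.354948) = -0.164116
  x_3 = 1.354948 - (-0.164116)×(1.354948 - 1.860000)/(-0.164116 - 1.459600)
       = 1.405996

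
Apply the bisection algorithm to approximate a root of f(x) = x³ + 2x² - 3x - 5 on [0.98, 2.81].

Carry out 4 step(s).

f(x) = x³ + 2x² - 3x - 5
Initial interval: [0.98, 2.81]

Iteration 1:
  c_1 = (0.980000 + 2.810000)/2 = 1.895000
  f(c_1) = f(1.895000) = 3.302042
  f(a) × f(c) < 0, new interval: [0.980000, 1.895000]
Iteration 2:
  c_2 = (0.980000 + 1.895000)/2 = 1.437500
  f(c_2) = f(1.437500) = -2.209229
  f(a) × f(c) ≥ 0, new interval: [1.437500, 1.895000]
Iteration 3:
  c_3 = (1.437500 + 1.895000)/2 = 1.666250
  f(c_3) = f(1.666250) = 0.180186
  f(a) × f(c) < 0, new interval: [1.437500, 1.666250]
Iteration 4:
  c_4 = (1.437500 + 1.666250)/2 = 1.551875
  f(c_4) = f(1.551875) = -1.101588
  f(a) × f(c) ≥ 0, new interval: [1.551875, 1.666250]

After 4 iteration(s), the approximation is c_4 = 1.551875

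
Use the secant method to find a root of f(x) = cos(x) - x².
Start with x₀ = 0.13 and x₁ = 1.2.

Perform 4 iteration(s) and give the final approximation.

f(x) = cos(x) - x²
x₀ = 0.13, x₁ = 1.2

Secant formula: x_{n+1} = x_n - f(x_n)(x_n - x_{n-1})/(f(x_n) - f(x_{n-1}))

Iteration 1:
  f(0.130000) = 0.974662
  f(1.200000) = -1.077642
  x_2 = 1.200000 - (-1.077642)×(1.200000 - 0.130000)/(-1.077642 - 0.974662)
       = 0.638155
Iteration 2:
  f(1.200000) = -1.077642
  f(0.638155) = 0.395955
  x_3 = 0.638155 - 0.395955×(0.638155 - 1.200000)/(0.395955 - (-1.077642))
       = 0.789122
Iteration 3:
  f(0.638155) = 0.395955
  f(0.789122) = 0.081754
  x_4 = 0.789122 - 0.081754×(0.789122 - 0.638155)/(0.081754 - 0.395955)
       = 0.828404
Iteration 4:
  f(0.789122) = 0.081754
  f(0.828404) = -0.010200
  x_5 = 0.828404 - (-0.010200)×(0.828404 - 0.789122)/(-0.010200 - 0.081754)
       = 0.824046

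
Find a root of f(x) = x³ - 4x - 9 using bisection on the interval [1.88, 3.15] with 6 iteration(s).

f(x) = x³ - 4x - 9
Initial interval: [1.88, 3.15]

Iteration 1:
  c_1 = (1.880000 + 3.150000)/2 = 2.515000
  f(c_1) = f(2.515000) = -3.152059
  f(a) × f(c) ≥ 0, new interval: [2.515000, 3.150000]
Iteration 2:
  c_2 = (2.515000 + 3.150000)/2 = 2.832500
  f(c_2) = f(2.832500) = 2.395307
  f(a) × f(c) < 0, new interval: [2.515000, 2.832500]
Iteration 3:
  c_3 = (2.515000 + 2.832500)/2 = 2.673750
  f(c_3) = f(2.673750) = -0.580524
  f(a) × f(c) ≥ 0, new interval: [2.673750, 2.832500]
Iteration 4:
  c_4 = (2.673750 + 2.832500)/2 = 2.753125
  f(c_4) = f(2.753125) = 0.855354
  f(a) × f(c) < 0, new interval: [2.673750, 2.753125]
Iteration 5:
  c_5 = (2.673750 + 2.753125)/2 = 2.713437
  f(c_5) = f(2.713437) = 0.124593
  f(a) × f(c) < 0, new interval: [2.673750, 2.713437]
Iteration 6:
  c_6 = (2.673750 + 2.713437)/2 = 2.693594
  f(c_6) = f(2.693594) = -0.231148
  f(a) × f(c) ≥ 0, new interval: [2.693594, 2.713437]

After 6 iteration(s), the approximation is c_6 = 2.693594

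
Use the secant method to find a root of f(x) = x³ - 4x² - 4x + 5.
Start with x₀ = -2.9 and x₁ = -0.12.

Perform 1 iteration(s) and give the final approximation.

f(x) = x³ - 4x² - 4x + 5
x₀ = -2.9, x₁ = -0.12

Secant formula: x_{n+1} = x_n - f(x_n)(x_n - x_{n-1})/(f(x_n) - f(x_{n-1}))

Iteration 1:
  f(-2.900000) = -41.429000
  f(-0.120000) = 5.420672
  x_2 = -0.120000 - 5.420672×(-0.120000 - (-2.900000))/(5.420672 - (-41.429000))
       = -0.441656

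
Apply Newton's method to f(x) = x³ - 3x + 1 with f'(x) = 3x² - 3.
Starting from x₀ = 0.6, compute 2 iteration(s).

f(x) = x³ - 3x + 1
f'(x) = 3x² - 3
x₀ = 0.6

Newton-Raphson formula: x_{n+1} = x_n - f(x_n)/f'(x_n)

Iteration 1:
  f(0.600000) = -0.584000
  f'(0.600000) = -1.920000
  x_1 = 0.600000 - (-0.584000)/(-1.920000) = 0.295833
Iteration 2:
  f(0.295833) = 0.138391
  f'(0.295833) = -2.737448
  x_2 = 0.295833 - 0.138391/(-2.737448) = 0.346388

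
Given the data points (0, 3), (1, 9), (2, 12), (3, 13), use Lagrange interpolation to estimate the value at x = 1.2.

Lagrange interpolation formula:
P(x) = Σ yᵢ × Lᵢ(x)
where Lᵢ(x) = Π_{j≠i} (x - xⱼ)/(xᵢ - xⱼ)

L_0(1.2) = (1.2 - 1)/(0 - 1) × (1.2 - 2)/(0 - 2) × (1.2 - 3)/(0 - 3) = -0.048000
L_1(1.2) = (1.2 - 0)/(1 - 0) × (1.2 - 2)/(1 - 2) × (1.2 - 3)/(1 - 3) = 0.864000
L_2(1.2) = (1.2 - 0)/(2 - 0) × (1.2 - 1)/(2 - 1) × (1.2 - 3)/(2 - 3) = 0.216000
L_3(1.2) = (1.2 - 0)/(3 - 0) × (1.2 - 1)/(3 - 1) × (1.2 - 2)/(3 - 2) = -0.032000

P(1.2) = 3×L_0(1.2) + 9×L_1(1.2) + 12×L_2(1.2) + 13×L_3(1.2)
P(1.2) = 9.808000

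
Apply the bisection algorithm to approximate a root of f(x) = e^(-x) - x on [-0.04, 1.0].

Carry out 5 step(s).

f(x) = e^(-x) - x
Initial interval: [-0.04, 1.0]

Iteration 1:
  c_1 = (-0.040000 + 1.000000)/2 = 0.480000
  f(c_1) = f(0.480000) = 0.138783
  f(a) × f(c) ≥ 0, new interval: [0.480000, 1.000000]
Iteration 2:
  c_2 = (0.480000 + 1.000000)/2 = 0.740000
  f(c_2) = f(0.740000) = -0.262886
  f(a) × f(c) < 0, new interval: [0.480000, 0.740000]
Iteration 3:
  c_3 = (0.480000 + 0.740000)/2 = 0.610000
  f(c_3) = f(0.610000) = -0.066649
  f(a) × f(c) < 0, new interval: [0.480000, 0.610000]
Iteration 4:
  c_4 = (0.480000 + 0.610000)/2 = 0.545000
  f(c_4) = f(0.545000) = 0.034842
  f(a) × f(c) ≥ 0, new interval: [0.545000, 0.610000]
Iteration 5:
  c_5 = (0.545000 + 0.610000)/2 = 0.577500
  f(c_5) = f(0.577500) = -0.016200
  f(a) × f(c) < 0, new interval: [0.545000, 0.577500]

After 5 iteration(s), the approximation is c_5 = 0.577500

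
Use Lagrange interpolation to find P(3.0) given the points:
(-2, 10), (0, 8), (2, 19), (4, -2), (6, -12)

Lagrange interpolation formula:
P(x) = Σ yᵢ × Lᵢ(x)
where Lᵢ(x) = Π_{j≠i} (x - xⱼ)/(xᵢ - xⱼ)

L_0(3.0) = (3.0 - 0)/(-2 - 0) × (3.0 - 2)/(-2 - 2) × (3.0 - 4)/(-2 - 4) × (3.0 - 6)/(-2 - 6) = 0.023438
L_1(3.0) = (3.0 - (-2))/(0 - (-2)) × (3.0 - 2)/(0 - 2) × (3.0 - 4)/(0 - 4) × (3.0 - 6)/(0 - 6) = -0.156250
L_2(3.0) = (3.0 - (-2))/(2 - (-2)) × (3.0 - 0)/(2 - 0) × (3.0 - 4)/(2 - 4) × (3.0 - 6)/(2 - 6) = 0.703125
L_3(3.0) = (3.0 - (-2))/(4 - (-2)) × (3.0 - 0)/(4 - 0) × (3.0 - 2)/(4 - 2) × (3.0 - 6)/(4 - 6) = 0.468750
L_4(3.0) = (3.0 - (-2))/(6 - (-2)) × (3.0 - 0)/(6 - 0) × (3.0 - 2)/(6 - 2) × (3.0 - 4)/(6 - 4) = -0.039062

P(3.0) = 10×L_0(3.0) + 8×L_1(3.0) + 19×L_2(3.0) + (-2)×L_3(3.0) + (-12)×L_4(3.0)
P(3.0) = 11.875000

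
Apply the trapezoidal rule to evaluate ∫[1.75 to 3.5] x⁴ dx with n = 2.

f(x) = x⁴
a = 1.75, b = 3.5, n = 2
h = (b - a)/n = 0.875000

Trapezoidal rule: (h/2)[f(x₀) + 2f(x₁) + 2f(x₂) + ... + f(xₙ)]

x_0 = 1.7500, f(x_0) = 9.378906, coefficient = 1
x_1 = 2.6250, f(x_1) = 47.480713, coefficient = 2
x_2 = 3.5000, f(x_2) = 150.062500, coefficient = 1

I ≈ (0.875000/2) × 254.402832 = 111.301239
Exact value: 101.761133
Error: 9.540106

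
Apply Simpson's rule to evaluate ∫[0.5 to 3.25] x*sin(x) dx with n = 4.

f(x) = x*sin(x)
a = 0.5, b = 3.25, n = 4
h = (b - a)/n = 0.687500

Simpson's rule: (h/3)[f(x₀) + 4f(x₁) + 2f(x₂) + ... + f(xₙ)]

x_0 = 0.5000, f(x_0) = 0.239713, coefficient = 1
x_1 = 1.1875, f(x_1) = 1.101331, coefficient = 4
x_2 = 1.8750, f(x_2) = 1.788911, coefficient = 2
x_3 = 2.5625, f(x_3) = 1.402366, coefficient = 4
x_4 = 3.2500, f(x_4) = -0.351634, coefficient = 1

I ≈ (0.687500/3) × 13.480689 = 3.089325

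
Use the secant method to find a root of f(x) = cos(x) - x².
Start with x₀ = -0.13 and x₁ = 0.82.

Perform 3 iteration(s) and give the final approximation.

f(x) = cos(x) - x²
x₀ = -0.13, x₁ = 0.82

Secant formula: x_{n+1} = x_n - f(x_n)(x_n - x_{n-1})/(f(x_n) - f(x_{n-1}))

Iteration 1:
  f(-0.130000) = 0.974662
  f(0.820000) = 0.009821
  x_2 = 0.820000 - 0.009821×(0.820000 - (-0.130000))/(0.009821 - 0.974662)
       = 0.829670
Iteration 2:
  f(0.820000) = 0.009821
  f(0.829670) = -0.013233
  x_3 = 0.829670 - (-0.013233)×(0.829670 - 0.820000)/(-0.013233 - 0.009821)
       = 0.824119
Iteration 3:
  f(0.829670) = -0.013233
  f(0.824119) = 0.000031
  x_4 = 0.824119 - 0.000031×(0.824119 - 0.829670)/(0.000031 - (-0.013233))
       = 0.824132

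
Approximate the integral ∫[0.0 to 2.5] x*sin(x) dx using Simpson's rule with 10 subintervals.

f(x) = x*sin(x)
a = 0.0, b = 2.5, n = 10
h = (b - a)/n = 0.250000

Simpson's rule: (h/3)[f(x₀) + 4f(x₁) + 2f(x₂) + ... + f(xₙ)]

x_0 = 0.0000, f(x_0) = 0.000000, coefficient = 1
x_1 = 0.2500, f(x_1) = 0.061851, coefficient = 4
x_2 = 0.5000, f(x_2) = 0.239713, coefficient = 2
x_3 = 0.7500, f(x_3) = 0.511229, coefficient = 4
x_4 = 1.0000, f(x_4) = 0.841471, coefficient = 2
x_5 = 1.2500, f(x_5) = 1.186231, coefficient = 4
x_6 = 1.5000, f(x_6) = 1.496242, coefficient = 2
x_7 = 1.7500, f(x_7) = 1.721975, coefficient = 4
x_8 = 2.0000, f(x_8) = 1.818595, coefficient = 2
x_9 = 2.2500, f(x_9) = 1.750665, coefficient = 4
x_10 = 2.5000, f(x_10) = 1.496180, coefficient = 1

I ≈ (0.250000/3) × 31.216026 = 2.601336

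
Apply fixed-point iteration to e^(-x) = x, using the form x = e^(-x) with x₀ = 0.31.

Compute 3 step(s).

Equation: e^(-x) = x
Fixed-point form: x = e^(-x)
x₀ = 0.31

x_1 = g(0.310000) = 0.733447
x_2 = g(0.733447) = 0.480251
x_3 = g(0.480251) = 0.618628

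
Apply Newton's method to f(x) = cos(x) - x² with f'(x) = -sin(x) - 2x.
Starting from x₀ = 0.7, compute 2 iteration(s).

f(x) = cos(x) - x²
f'(x) = -sin(x) - 2x
x₀ = 0.7

Newton-Raphson formula: x_{n+1} = x_n - f(x_n)/f'(x_n)

Iteration 1:
  f(0.700000) = 0.274842
  f'(0.700000) = -2.044218
  x_1 = 0.700000 - 0.274842/(-2.044218) = 0.834449
Iteration 2:
  f(0.834449) = -0.024718
  f'(0.834449) = -2.409823
  x_2 = 0.834449 - (-0.024718)/(-2.409823) = 0.824191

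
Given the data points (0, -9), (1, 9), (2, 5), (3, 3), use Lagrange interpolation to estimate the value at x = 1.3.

Lagrange interpolation formula:
P(x) = Σ yᵢ × Lᵢ(x)
where Lᵢ(x) = Π_{j≠i} (x - xⱼ)/(xᵢ - xⱼ)

L_0(1.3) = (1.3 - 1)/(0 - 1) × (1.3 - 2)/(0 - 2) × (1.3 - 3)/(0 - 3) = -0.059500
L_1(1.3) = (1.3 - 0)/(1 - 0) × (1.3 - 2)/(1 - 2) × (1.3 - 3)/(1 - 3) = 0.773500
L_2(1.3) = (1.3 - 0)/(2 - 0) × (1.3 - 1)/(2 - 1) × (1.3 - 3)/(2 - 3) = 0.331500
L_3(1.3) = (1.3 - 0)/(3 - 0) × (1.3 - 1)/(3 - 1) × (1.3 - 2)/(3 - 2) = -0.045500

P(1.3) = (-9)×L_0(1.3) + 9×L_1(1.3) + 5×L_2(1.3) + 3×L_3(1.3)
P(1.3) = 9.018000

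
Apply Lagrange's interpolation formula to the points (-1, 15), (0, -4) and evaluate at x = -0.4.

Lagrange interpolation formula:
P(x) = Σ yᵢ × Lᵢ(x)
where Lᵢ(x) = Π_{j≠i} (x - xⱼ)/(xᵢ - xⱼ)

L_0(-0.4) = (-0.4 - 0)/(-1 - 0) = 0.400000
L_1(-0.4) = (-0.4 - (-1))/(0 - (-1)) = 0.600000

P(-0.4) = 15×L_0(-0.4) + (-4)×L_1(-0.4)
P(-0.4) = 3.600000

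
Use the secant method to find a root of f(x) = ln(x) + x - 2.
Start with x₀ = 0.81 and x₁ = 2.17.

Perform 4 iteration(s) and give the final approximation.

f(x) = ln(x) + x - 2
x₀ = 0.81, x₁ = 2.17

Secant formula: x_{n+1} = x_n - f(x_n)(x_n - x_{n-1})/(f(x_n) - f(x_{n-1}))

Iteration 1:
  f(0.810000) = -1.400721
  f(2.170000) = 0.944727
  x_2 = 2.170000 - 0.944727×(2.170000 - 0.810000)/(0.944727 - (-1.400721))
       = 1.622203
Iteration 2:
  f(2.170000) = 0.944727
  f(1.622203) = 0.105988
  x_3 = 1.622203 - 0.105988×(1.622203 - 2.170000)/(0.105988 - 0.944727)
       = 1.552980
Iteration 3:
  f(1.622203) = 0.105988
  f(1.552980) = -0.006844
  x_4 = 1.552980 - (-0.006844)×(1.552980 - 1.622203)/(-0.006844 - 0.105988)
       = 1.557179
Iteration 4:
  f(1.552980) = -0.006844
  f(1.557179) = 0.000055
  x_5 = 1.557179 - 0.000055×(1.557179 - 1.552980)/(0.000055 - (-0.006844))
       = 1.557146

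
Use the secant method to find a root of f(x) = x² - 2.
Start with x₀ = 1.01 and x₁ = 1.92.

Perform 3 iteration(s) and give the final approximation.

f(x) = x² - 2
x₀ = 1.01, x₁ = 1.92

Secant formula: x_{n+1} = x_n - f(x_n)(x_n - x_{n-1})/(f(x_n) - f(x_{n-1}))

Iteration 1:
  f(1.010000) = -0.979900
  f(1.920000) = 1.686400
  x_2 = 1.920000 - 1.686400×(1.920000 - 1.010000)/(1.686400 - (-0.979900))
       = 1.344437
Iteration 2:
  f(1.920000) = 1.686400
  f(1.344437) = -0.192490
  x_3 = 1.344437 - (-0.192490)×(1.344437 - 1.920000)/(-0.192490 - 1.686400)
       = 1.403402
Iteration 3:
  f(1.344437) = -0.192490
  f(1.403402) = -0.030461
  x_4 = 1.403402 - (-0.030461)×(1.403402 - 1.344437)/(-0.030461 - (-0.192490))
       = 1.414488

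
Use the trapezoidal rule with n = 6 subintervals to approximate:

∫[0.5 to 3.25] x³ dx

f(x) = x³
a = 0.5, b = 3.25, n = 6
h = (b - a)/n = 0.458333

Trapezoidal rule: (h/2)[f(x₀) + 2f(x₁) + 2f(x₂) + ... + f(xₙ)]

x_0 = 0.5000, f(x_0) = 0.125000, coefficient = 1
x_1 = 0.9583, f(x_1) = 0.880136, coefficient = 2
x_2 = 1.4167, f(x_2) = 2.843171, coefficient = 2
x_3 = 1.8750, f(x_3) = 6.591797, coefficient = 2
x_4 = 2.3333, f(x_4) = 12.703704, coefficient = 2
x_5 = 2.7917, f(x_5) = 21.756583, coefficient = 2
x_6 = 3.2500, f(x_6) = 34.328125, coefficient = 1

I ≈ (0.458333/2) × 124.003906 = 28.417562
Exact value: 27.875977
Error: 0.541585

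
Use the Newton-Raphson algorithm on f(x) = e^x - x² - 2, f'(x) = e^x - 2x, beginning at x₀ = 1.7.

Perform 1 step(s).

f(x) = e^x - x² - 2
f'(x) = e^x - 2x
x₀ = 1.7

Newton-Raphson formula: x_{n+1} = x_n - f(x_n)/f'(x_n)

Iteration 1:
  f(1.700000) = 0.583947
  f'(1.700000) = 2.073947
  x_1 = 1.700000 - 0.583947/2.073947 = 1.418437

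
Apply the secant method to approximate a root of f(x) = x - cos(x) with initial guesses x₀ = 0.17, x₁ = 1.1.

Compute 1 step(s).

f(x) = x - cos(x)
x₀ = 0.17, x₁ = 1.1

Secant formula: x_{n+1} = x_n - f(x_n)(x_n - x_{n-1})/(f(x_n) - f(x_{n-1}))

Iteration 1:
  f(0.170000) = -0.815585
  f(1.100000) = 0.646404
  x_2 = 1.100000 - 0.646404×(1.100000 - 0.170000)/(0.646404 - (-0.815585))
       = 0.688810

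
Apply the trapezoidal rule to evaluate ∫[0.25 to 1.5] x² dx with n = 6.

f(x) = x²
a = 0.25, b = 1.5, n = 6
h = (b - a)/n = 0.208333

Trapezoidal rule: (h/2)[f(x₀) + 2f(x₁) + 2f(x₂) + ... + f(xₙ)]

x_0 = 0.2500, f(x_0) = 0.062500, coefficient = 1
x_1 = 0.4583, f(x_1) = 0.210069, coefficient = 2
x_2 = 0.6667, f(x_2) = 0.444444, coefficient = 2
x_3 = 0.8750, f(x_3) = 0.765625, coefficient = 2
x_4 = 1.0833, f(x_4) = 1.173611, coefficient = 2
x_5 = 1.2917, f(x_5) = 1.668403, coefficient = 2
x_6 = 1.5000, f(x_6) = 2.250000, coefficient = 1

I ≈ (0.208333/2) × 10.836806 = 1.128834
Exact value: 1.119792
Error: 0.009042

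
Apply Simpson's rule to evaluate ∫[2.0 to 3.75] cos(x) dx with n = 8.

f(x) = cos(x)
a = 2.0, b = 3.75, n = 8
h = (b - a)/n = 0.218750

Simpson's rule: (h/3)[f(x₀) + 4f(x₁) + 2f(x₂) + ... + f(xₙ)]

x_0 = 2.0000, f(x_0) = -0.416147, coefficient = 1
x_1 = 2.2188, f(x_1) = -0.603556, coefficient = 4
x_2 = 2.4375, f(x_2) = -0.762199, coefficient = 2
x_3 = 2.6562, f(x_3) = -0.884515, coefficient = 4
x_4 = 2.8750, f(x_4) = -0.964674, coefficient = 2
x_5 = 3.0938, f(x_5) = -0.998856, coefficient = 4
x_6 = 3.3125, f(x_6) = -0.985431, coefficient = 2
x_7 = 3.5312, f(x_7) = -0.925039, coefficient = 4
x_8 = 3.7500, f(x_8) = -0.820559, coefficient = 1

I ≈ (0.218750/3) × -20.309180 = -1.480878
Exact value: -1.480859
Error: 0.000019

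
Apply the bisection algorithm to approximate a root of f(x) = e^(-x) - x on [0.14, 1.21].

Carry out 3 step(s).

f(x) = e^(-x) - x
Initial interval: [0.14, 1.21]

Iteration 1:
  c_1 = (0.140000 + 1.210000)/2 = 0.675000
  f(c_1) = f(0.675000) = -0.165844
  f(a) × f(c) < 0, new interval: [0.140000, 0.675000]
Iteration 2:
  c_2 = (0.140000 + 0.675000)/2 = 0.407500
  f(c_2) = f(0.407500) = 0.257811
  f(a) × f(c) ≥ 0, new interval: [0.407500, 0.675000]
Iteration 3:
  c_3 = (0.407500 + 0.675000)/2 = 0.541250
  f(c_3) = f(0.541250) = 0.040770
  f(a) × f(c) ≥ 0, new interval: [0.541250, 0.675000]

After 3 iteration(s), the approximation is c_3 = 0.541250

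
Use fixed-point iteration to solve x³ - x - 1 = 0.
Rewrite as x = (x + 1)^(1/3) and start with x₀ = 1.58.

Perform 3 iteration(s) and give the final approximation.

Equation: x³ - x - 1 = 0
Fixed-point form: x = (x + 1)^(1/3)
x₀ = 1.58

x_1 = g(1.580000) = 1.371534
x_2 = g(1.371534) = 1.333551
x_3 = g(1.333551) = 1.326394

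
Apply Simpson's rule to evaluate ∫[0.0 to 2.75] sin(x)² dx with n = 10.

f(x) = sin(x)²
a = 0.0, b = 2.75, n = 10
h = (b - a)/n = 0.275000

Simpson's rule: (h/3)[f(x₀) + 4f(x₁) + 2f(x₂) + ... + f(xₙ)]

x_0 = 0.0000, f(x_0) = 0.000000, coefficient = 1
x_1 = 0.2750, f(x_1) = 0.073738, coefficient = 4
x_2 = 0.5500, f(x_2) = 0.273202, coefficient = 2
x_3 = 0.8250, f(x_3) = 0.539560, coefficient = 4
x_4 = 1.1000, f(x_4) = 0.794251, coefficient = 2
x_5 = 1.3750, f(x_5) = 0.962151, coefficient = 4
x_6 = 1.6500, f(x_6) = 0.993740, coefficient = 2
x_7 = 1.9250, f(x_7) = 0.879700, coefficient = 4
x_8 = 2.2000, f(x_8) = 0.653666, coefficient = 2
x_9 = 2.4750, f(x_9) = 0.382309, coefficient = 4
x_10 = 2.7500, f(x_10) = 0.145665, coefficient = 1

I ≈ (0.275000/3) × 16.925215 = 1.551478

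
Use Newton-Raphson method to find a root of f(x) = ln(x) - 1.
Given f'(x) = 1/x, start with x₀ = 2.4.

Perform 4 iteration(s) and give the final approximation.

f(x) = ln(x) - 1
f'(x) = 1/x
x₀ = 2.4

Newton-Raphson formula: x_{n+1} = x_n - f(x_n)/f'(x_n)

Iteration 1:
  f(2.400000) = -0.124531
  f'(2.400000) = 0.416667
  x_1 = 2.400000 - (-0.124531)/0.416667 = 2.698875
Iteration 2:
  f(2.698875) = -0.007165
  f'(2.698875) = 0.370525
  x_2 = 2.698875 - (-0.007165)/0.370525 = 2.718212
Iteration 3:
  f(2.718212) = -0.000026
  f'(2.718212) = 0.367889
  x_3 = 2.718212 - (-0.000026)/0.367889 = 2.718282
Iteration 4:
  f(2.718282) = 0.000000
  f'(2.718282) = 0.367879
  x_4 = 2.718282 - 0.000000/0.367879 = 2.718282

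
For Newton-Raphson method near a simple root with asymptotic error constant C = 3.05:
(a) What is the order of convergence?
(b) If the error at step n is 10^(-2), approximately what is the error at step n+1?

(a) Newton-Raphson has quadratic (order 2) convergence near simple roots.
    This means |e_{n+1}| ≈ C|e_n|².

(b) With |e_n| = 10^(-2) and C = 3.05:
    |e_{n+1}| ≈ 3.05 × (10^(-2))² = 3.05 × 10^(-4)

(a) 2 (quadratic); (b) |e_{n+1}| ≈ 3.050e-04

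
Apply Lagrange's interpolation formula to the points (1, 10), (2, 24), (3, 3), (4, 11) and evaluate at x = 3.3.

Lagrange interpolation formula:
P(x) = Σ yᵢ × Lᵢ(x)
where Lᵢ(x) = Π_{j≠i} (x - xⱼ)/(xᵢ - xⱼ)

L_0(3.3) = (3.3 - 2)/(1 - 2) × (3.3 - 3)/(1 - 3) × (3.3 - 4)/(1 - 4) = 0.045500
L_1(3.3) = (3.3 - 1)/(2 - 1) × (3.3 - 3)/(2 - 3) × (3.3 - 4)/(2 - 4) = -0.241500
L_2(3.3) = (3.3 - 1)/(3 - 1) × (3.3 - 2)/(3 - 2) × (3.3 - 4)/(3 - 4) = 1.046500
L_3(3.3) = (3.3 - 1)/(4 - 1) × (3.3 - 2)/(4 - 2) × (3.3 - 3)/(4 - 3) = 0.149500

P(3.3) = 10×L_0(3.3) + 24×L_1(3.3) + 3×L_2(3.3) + 11×L_3(3.3)
P(3.3) = -0.557000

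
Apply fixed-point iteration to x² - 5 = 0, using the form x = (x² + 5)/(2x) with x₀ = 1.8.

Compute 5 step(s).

Equation: x² - 5 = 0
Fixed-point form: x = (x² + 5)/(2x)
x₀ = 1.8

x_1 = g(1.800000) = 2.288889
x_2 = g(2.288889) = 2.236677
x_3 = g(2.236677) = 2.236068
x_4 = g(2.236068) = 2.236068
x_5 = g(2.236068) = 2.236068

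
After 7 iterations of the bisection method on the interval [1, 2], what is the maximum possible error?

Bisection error bound: |error| ≤ (b-a)/2^n
|error| ≤ (2 - 1)/2^7 = 1/2^7
|error| ≤ 0.0078125000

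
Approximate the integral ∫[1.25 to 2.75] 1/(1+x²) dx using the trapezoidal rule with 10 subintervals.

f(x) = 1/(1+x²)
a = 1.25, b = 2.75, n = 10
h = (b - a)/n = 0.150000

Trapezoidal rule: (h/2)[f(x₀) + 2f(x₁) + 2f(x₂) + ... + f(xₙ)]

x_0 = 1.2500, f(x_0) = 0.390244, coefficient = 1
x_1 = 1.4000, f(x_1) = 0.337838, coefficient = 2
x_2 = 1.5500, f(x_2) = 0.293902, coefficient = 2
x_3 = 1.7000, f(x_3) = 0.257069, coefficient = 2
x_4 = 1.8500, f(x_4) = 0.226116, coefficient = 2
x_5 = 2.0000, f(x_5) = 0.200000, coefficient = 2
x_6 = 2.1500, f(x_6) = 0.177857, coefficient = 2
x_7 = 2.3000, f(x_7) = 0.158983, coefficient = 2
x_8 = 2.4500, f(x_8) = 0.142806, coefficient = 2
x_9 = 2.6000, f(x_9) = 0.128866, coefficient = 2
x_10 = 2.7500, f(x_10) = 0.116788, coefficient = 1

I ≈ (0.150000/2) × 4.353906 = 0.326543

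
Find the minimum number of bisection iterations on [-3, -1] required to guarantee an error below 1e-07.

We need (b-a)/2^n ≤ 1e-07
(-1 - (-3))/2^n ≤ 1e-07
2/2^n ≤ 1e-07
2^n ≥ 20000000
n ≥ log₂(20000000) = 24.25
n ≥ 25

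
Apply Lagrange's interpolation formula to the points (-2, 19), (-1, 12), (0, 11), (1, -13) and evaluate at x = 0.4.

Lagrange interpolation formula:
P(x) = Σ yᵢ × Lᵢ(x)
where Lᵢ(x) = Π_{j≠i} (x - xⱼ)/(xᵢ - xⱼ)

L_0(0.4) = (0.4 - (-1))/(-2 - (-1)) × (0.4 - 0)/(-2 - 0) × (0.4 - 1)/(-2 - 1) = 0.056000
L_1(0.4) = (0.4 - (-2))/(-1 - (-2)) × (0.4 - 0)/(-1 - 0) × (0.4 - 1)/(-1 - 1) = -0.288000
L_2(0.4) = (0.4 - (-2))/(0 - (-2)) × (0.4 - (-1))/(0 - (-1)) × (0.4 - 1)/(0 - 1) = 1.008000
L_3(0.4) = (0.4 - (-2))/(1 - (-2)) × (0.4 - (-1))/(1 - (-1)) × (0.4 - 0)/(1 - 0) = 0.224000

P(0.4) = 19×L_0(0.4) + 12×L_1(0.4) + 11×L_2(0.4) + (-13)×L_3(0.4)
P(0.4) = 5.784000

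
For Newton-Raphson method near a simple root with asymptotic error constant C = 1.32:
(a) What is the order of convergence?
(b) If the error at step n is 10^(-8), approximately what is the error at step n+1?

(a) Newton-Raphson has quadratic (order 2) convergence near simple roots.
    This means |e_{n+1}| ≈ C|e_n|².

(b) With |e_n| = 10^(-8) and C = 1.32:
    |e_{n+1}| ≈ 1.32 × (10^(-8))² = 1.32 × 10^(-16)

(a) 2 (quadratic); (b) |e_{n+1}| ≈ 1.320e-16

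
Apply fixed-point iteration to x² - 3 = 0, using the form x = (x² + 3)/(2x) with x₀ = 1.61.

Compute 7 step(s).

Equation: x² - 3 = 0
Fixed-point form: x = (x² + 3)/(2x)
x₀ = 1.61

x_1 = g(1.610000) = 1.736677
x_2 = g(1.736677) = 1.732057
x_3 = g(1.732057) = 1.732051
x_4 = g(1.732051) = 1.732051
x_5 = g(1.732051) = 1.732051
x_6 = g(1.732051) = 1.732051
x_7 = g(1.732051) = 1.732051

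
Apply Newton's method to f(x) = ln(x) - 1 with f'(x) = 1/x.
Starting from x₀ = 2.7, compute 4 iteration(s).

f(x) = ln(x) - 1
f'(x) = 1/x
x₀ = 2.7

Newton-Raphson formula: x_{n+1} = x_n - f(x_n)/f'(x_n)

Iteration 1:
  f(2.700000) = -0.006748
  f'(2.700000) = 0.370370
  x_1 = 2.700000 - (-0.006748)/0.370370 = 2.718220
Iteration 2:
  f(2.718220) = -0.000023
  f'(2.718220) = 0.367888
  x_2 = 2.718220 - (-0.000023)/0.367888 = 2.718282
Iteration 3:
  f(2.718282) = 0.000000
  f'(2.718282) = 0.367879
  x_3 = 2.718282 - 0.000000/0.367879 = 2.718282
Iteration 4:
  f(2.718282) = 0.000000
  f'(2.718282) = 0.367879
  x_4 = 2.718282 - 0.000000/0.367879 = 2.718282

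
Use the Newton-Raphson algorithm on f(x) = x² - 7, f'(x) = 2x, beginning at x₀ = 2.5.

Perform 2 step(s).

f(x) = x² - 7
f'(x) = 2x
x₀ = 2.5

Newton-Raphson formula: x_{n+1} = x_n - f(x_n)/f'(x_n)

Iteration 1:
  f(2.500000) = -0.750000
  f'(2.500000) = 5.000000
  x_1 = 2.500000 - (-0.750000)/5.000000 = 2.650000
Iteration 2:
  f(2.650000) = 0.022500
  f'(2.650000) = 5.300000
  x_2 = 2.650000 - 0.022500/5.300000 = 2.645755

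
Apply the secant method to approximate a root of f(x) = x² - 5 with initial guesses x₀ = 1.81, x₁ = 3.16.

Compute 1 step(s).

f(x) = x² - 5
x₀ = 1.81, x₁ = 3.16

Secant formula: x_{n+1} = x_n - f(x_n)(x_n - x_{n-1})/(f(x_n) - f(x_{n-1}))

Iteration 1:
  f(1.810000) = -1.723900
  f(3.160000) = 4.985600
  x_2 = 3.160000 - 4.985600×(3.160000 - 1.810000)/(4.985600 - (-1.723900))
       = 2.156861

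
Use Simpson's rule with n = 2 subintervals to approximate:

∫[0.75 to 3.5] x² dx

f(x) = x²
a = 0.75, b = 3.5, n = 2
h = (b - a)/n = 1.375000

Simpson's rule: (h/3)[f(x₀) + 4f(x₁) + 2f(x₂) + ... + f(xₙ)]

x_0 = 0.7500, f(x_0) = 0.562500, coefficient = 1
x_1 = 2.1250, f(x_1) = 4.515625, coefficient = 4
x_2 = 3.5000, f(x_2) = 12.250000, coefficient = 1

I ≈ (1.375000/3) × 30.875000 = 14.151042
Exact value: 14.151042
Error: 0.000000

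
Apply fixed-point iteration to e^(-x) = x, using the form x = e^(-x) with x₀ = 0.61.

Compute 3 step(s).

Equation: e^(-x) = x
Fixed-point form: x = e^(-x)
x₀ = 0.61

x_1 = g(0.610000) = 0.543351
x_2 = g(0.543351) = 0.580799
x_3 = g(0.580799) = 0.559451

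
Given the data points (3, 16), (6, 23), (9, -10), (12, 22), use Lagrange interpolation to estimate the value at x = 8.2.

Lagrange interpolation formula:
P(x) = Σ yᵢ × Lᵢ(x)
where Lᵢ(x) = Π_{j≠i} (x - xⱼ)/(xᵢ - xⱼ)

L_0(8.2) = (8.2 - 6)/(3 - 6) × (8.2 - 9)/(3 - 9) × (8.2 - 12)/(3 - 12) = -0.041284
L_1(8.2) = (8.2 - 3)/(6 - 3) × (8.2 - 9)/(6 - 9) × (8.2 - 12)/(6 - 12) = 0.292741
L_2(8.2) = (8.2 - 3)/(9 - 3) × (8.2 - 6)/(9 - 6) × (8.2 - 12)/(9 - 12) = 0.805037
L_3(8.2) = (8.2 - 3)/(12 - 3) × (8.2 - 6)/(12 - 6) × (8.2 - 9)/(12 - 9) = -0.056494

P(8.2) = 16×L_0(8.2) + 23×L_1(8.2) + (-10)×L_2(8.2) + 22×L_3(8.2)
P(8.2) = -3.220741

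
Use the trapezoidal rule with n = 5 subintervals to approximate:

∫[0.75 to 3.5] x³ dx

f(x) = x³
a = 0.75, b = 3.5, n = 5
h = (b - a)/n = 0.550000

Trapezoidal rule: (h/2)[f(x₀) + 2f(x₁) + 2f(x₂) + ... + f(xₙ)]

x_0 = 0.7500, f(x_0) = 0.421875, coefficient = 1
x_1 = 1.3000, f(x_1) = 2.197000, coefficient = 2
x_2 = 1.8500, f(x_2) = 6.331625, coefficient = 2
x_3 = 2.4000, f(x_3) = 13.824000, coefficient = 2
x_4 = 2.9500, f(x_4) = 25.672375, coefficient = 2
x_5 = 3.5000, f(x_5) = 42.875000, coefficient = 1

I ≈ (0.550000/2) × 139.346875 = 38.320391
Exact value: 37.436523
Error: 0.883867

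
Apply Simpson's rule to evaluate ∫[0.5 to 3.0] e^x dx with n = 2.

f(x) = e^x
a = 0.5, b = 3.0, n = 2
h = (b - a)/n = 1.250000

Simpson's rule: (h/3)[f(x₀) + 4f(x₁) + 2f(x₂) + ... + f(xₙ)]

x_0 = 0.5000, f(x_0) = 1.648721, coefficient = 1
x_1 = 1.7500, f(x_1) = 5.754603, coefficient = 4
x_2 = 3.0000, f(x_2) = 20.085537, coefficient = 1

I ≈ (1.250000/3) × 44.752669 = 18.646945
Exact value: 18.436816
Error: 0.210130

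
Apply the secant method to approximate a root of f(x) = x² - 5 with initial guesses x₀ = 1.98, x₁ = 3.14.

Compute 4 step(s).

f(x) = x² - 5
x₀ = 1.98, x₁ = 3.14

Secant formula: x_{n+1} = x_n - f(x_n)(x_n - x_{n-1})/(f(x_n) - f(x_{n-1}))

Iteration 1:
  f(1.980000) = -1.079600
  f(3.140000) = 4.859600
  x_2 = 3.140000 - 4.859600×(3.140000 - 1.980000)/(4.859600 - (-1.079600))
       = 2.190859
Iteration 2:
  f(3.140000) = 4.859600
  f(2.190859) = -0.200135
  x_3 = 2.190859 - (-0.200135)×(2.190859 - 3.140000)/(-0.200135 - 4.859600)
       = 2.228402
Iteration 3:
  f(2.190859) = -0.200135
  f(2.228402) = -0.034224
  x_4 = 2.228402 - (-0.034224)×(2.228402 - 2.190859)/(-0.034224 - (-0.200135))
       = 2.236146
Iteration 4:
  f(2.228402) = -0.034224
  f(2.236146) = 0.000351
  x_5 = 2.236146 - 0.000351×(2.236146 - 2.228402)/(0.000351 - (-0.034224))
       = 2.236068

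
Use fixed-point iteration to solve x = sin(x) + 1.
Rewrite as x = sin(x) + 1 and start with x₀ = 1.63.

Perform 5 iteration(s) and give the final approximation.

Equation: x = sin(x) + 1
Fixed-point form: x = sin(x) + 1
x₀ = 1.63

x_1 = g(1.630000) = 1.998248
x_2 = g(1.998248) = 1.910025
x_3 = g(1.910025) = 1.943012
x_4 = g(1.943012) = 1.931524
x_5 = g(1.931524) = 1.935640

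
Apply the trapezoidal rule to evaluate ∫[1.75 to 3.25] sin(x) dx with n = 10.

f(x) = sin(x)
a = 1.75, b = 3.25, n = 10
h = (b - a)/n = 0.150000

Trapezoidal rule: (h/2)[f(x₀) + 2f(x₁) + 2f(x₂) + ... + f(xₙ)]

x_0 = 1.7500, f(x_0) = 0.983986, coefficient = 1
x_1 = 1.9000, f(x_1) = 0.946300, coefficient = 2
x_2 = 2.0500, f(x_2) = 0.887362, coefficient = 2
x_3 = 2.2000, f(x_3) = 0.808496, coefficient = 2
x_4 = 2.3500, f(x_4) = 0.711473, coefficient = 2
x_5 = 2.5000, f(x_5) = 0.598472, coefficient = 2
x_6 = 2.6500, f(x_6) = 0.472031, coefficient = 2
x_7 = 2.8000, f(x_7) = 0.334988, coefficient = 2
x_8 = 2.9500, f(x_8) = 0.190423, coefficient = 2
x_9 = 3.1000, f(x_9) = 0.041581, coefficient = 2
x_10 = 3.2500, f(x_10) = -0.108195, coefficient = 1

I ≈ (0.150000/2) × 10.858044 = 0.814353
Exact value: 0.815884
Error: 0.001530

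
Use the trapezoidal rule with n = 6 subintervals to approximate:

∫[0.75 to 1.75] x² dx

f(x) = x²
a = 0.75, b = 1.75, n = 6
h = (b - a)/n = 0.166667

Trapezoidal rule: (h/2)[f(x₀) + 2f(x₁) + 2f(x₂) + ... + f(xₙ)]

x_0 = 0.7500, f(x_0) = 0.562500, coefficient = 1
x_1 = 0.9167, f(x_1) = 0.840278, coefficient = 2
x_2 = 1.0833, f(x_2) = 1.173611, coefficient = 2
x_3 = 1.2500, f(x_3) = 1.562500, coefficient = 2
x_4 = 1.4167, f(x_4) = 2.006944, coefficient = 2
x_5 = 1.5833, f(x_5) = 2.506944, coefficient = 2
x_6 = 1.7500, f(x_6) = 3.062500, coefficient = 1

I ≈ (0.166667/2) × 19.805556 = 1.650463
Exact value: 1.645833
Error: 0.004630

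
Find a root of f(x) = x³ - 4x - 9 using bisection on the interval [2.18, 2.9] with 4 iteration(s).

f(x) = x³ - 4x - 9
Initial interval: [2.18, 2.9]

Iteration 1:
  c_1 = (2.180000 + 2.900000)/2 = 2.540000
  f(c_1) = f(2.540000) = -2.772936
  f(a) × f(c) ≥ 0, new interval: [2.540000, 2.900000]
Iteration 2:
  c_2 = (2.540000 + 2.900000)/2 = 2.720000
  f(c_2) = f(2.720000) = 0.243648
  f(a) × f(c) < 0, new interval: [2.540000, 2.720000]
Iteration 3:
  c_3 = (2.540000 + 2.720000)/2 = 2.630000
  f(c_3) = f(2.630000) = -1.328553
  f(a) × f(c) ≥ 0, new interval: [2.630000, 2.720000]
Iteration 4:
  c_4 = (2.630000 + 2.720000)/2 = 2.675000
  f(c_4) = f(2.675000) = -0.558703
  f(a) × f(c) ≥ 0, new interval: [2.675000, 2.720000]

After 4 iteration(s), the approximation is c_4 = 2.675000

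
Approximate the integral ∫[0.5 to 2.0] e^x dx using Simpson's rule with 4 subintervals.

f(x) = e^x
a = 0.5, b = 2.0, n = 4
h = (b - a)/n = 0.375000

Simpson's rule: (h/3)[f(x₀) + 4f(x₁) + 2f(x₂) + ... + f(xₙ)]

x_0 = 0.5000, f(x_0) = 1.648721, coefficient = 1
x_1 = 0.8750, f(x_1) = 2.398875, coefficient = 4
x_2 = 1.2500, f(x_2) = 3.490343, coefficient = 2
x_3 = 1.6250, f(x_3) = 5.078419, coefficient = 4
x_4 = 2.0000, f(x_4) = 7.389056, coefficient = 1

I ≈ (0.375000/3) × 45.927641 = 5.740955
Exact value: 5.740335
Error: 0.000620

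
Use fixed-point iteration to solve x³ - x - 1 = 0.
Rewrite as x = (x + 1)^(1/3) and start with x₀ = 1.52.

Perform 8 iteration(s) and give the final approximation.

Equation: x³ - x - 1 = 0
Fixed-point form: x = (x + 1)^(1/3)
x₀ = 1.52

x_1 = g(1.520000) = 1.360818
x_2 = g(1.360818) = 1.331540
x_3 = g(1.331540) = 1.326013
x_4 = g(1.326013) = 1.324964
x_5 = g(1.324964) = 1.324765
x_6 = g(1.324765) = 1.324727
x_7 = g(1.324727) = 1.324720
x_8 = g(1.324720) = 1.324718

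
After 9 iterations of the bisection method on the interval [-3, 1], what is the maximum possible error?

Bisection error bound: |error| ≤ (b-a)/2^n
|error| ≤ (1 - (-3))/2^9 = 4/2^9
|error| ≤ 0.0078125000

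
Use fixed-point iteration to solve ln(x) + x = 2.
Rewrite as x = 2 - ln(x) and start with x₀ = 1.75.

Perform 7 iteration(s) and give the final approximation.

Equation: ln(x) + x = 2
Fixed-point form: x = 2 - ln(x)
x₀ = 1.75

x_1 = g(1.750000) = 1.440384
x_2 = g(1.440384) = 1.635090
x_3 = g(1.635090) = 1.508302
x_4 = g(1.508302) = 1.589015
x_5 = g(1.589015) = 1.536885
x_6 = g(1.536885) = 1.570242
x_7 = g(1.570242) = 1.548770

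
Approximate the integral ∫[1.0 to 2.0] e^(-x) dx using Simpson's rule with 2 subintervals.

f(x) = e^(-x)
a = 1.0, b = 2.0, n = 2
h = (b - a)/n = 0.500000

Simpson's rule: (h/3)[f(x₀) + 4f(x₁) + 2f(x₂) + ... + f(xₙ)]

x_0 = 1.0000, f(x_0) = 0.367879, coefficient = 1
x_1 = 1.5000, f(x_1) = 0.223130, coefficient = 4
x_2 = 2.0000, f(x_2) = 0.135335, coefficient = 1

I ≈ (0.500000/3) × 1.395735 = 0.232623
Exact value: 0.232544
Error: 0.000078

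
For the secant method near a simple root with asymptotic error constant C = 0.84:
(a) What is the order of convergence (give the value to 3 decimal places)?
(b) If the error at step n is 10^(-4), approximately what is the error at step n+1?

(a) Secant method has superlinear convergence with order φ = (1+√5)/2 ≈ 1.618.
    This means |e_{n+1}| ≈ C|e_n|^1.618.

(b) With |e_n| = 10^(-4) and C = 0.84:
    |e_{n+1}| ≈ 0.84 × (10^(-4))^1.618 = 0.84 × 10^(-6.47)

(a) ≈ 1.618 (golden ratio); (b) |e_{n+1}| ≈ 2.832e-07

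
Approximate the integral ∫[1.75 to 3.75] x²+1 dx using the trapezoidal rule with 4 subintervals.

f(x) = x²+1
a = 1.75, b = 3.75, n = 4
h = (b - a)/n = 0.500000

Trapezoidal rule: (h/2)[f(x₀) + 2f(x₁) + 2f(x₂) + ... + f(xₙ)]

x_0 = 1.7500, f(x_0) = 4.062500, coefficient = 1
x_1 = 2.2500, f(x_1) = 6.062500, coefficient = 2
x_2 = 2.7500, f(x_2) = 8.562500, coefficient = 2
x_3 = 3.2500, f(x_3) = 11.562500, coefficient = 2
x_4 = 3.7500, f(x_4) = 15.062500, coefficient = 1

I ≈ (0.500000/2) × 71.500000 = 17.875000
Exact value: 17.791667
Error: 0.083333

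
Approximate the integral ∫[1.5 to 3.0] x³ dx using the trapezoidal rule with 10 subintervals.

f(x) = x³
a = 1.5, b = 3.0, n = 10
h = (b - a)/n = 0.150000

Trapezoidal rule: (h/2)[f(x₀) + 2f(x₁) + 2f(x₂) + ... + f(xₙ)]

x_0 = 1.5000, f(x_0) = 3.375000, coefficient = 1
x_1 = 1.6500, f(x_1) = 4.492125, coefficient = 2
x_2 = 1.8000, f(x_2) = 5.832000, coefficient = 2
x_3 = 1.9500, f(x_3) = 7.414875, coefficient = 2
x_4 = 2.1000, f(x_4) = 9.261000, coefficient = 2
x_5 = 2.2500, f(x_5) = 11.390625, coefficient = 2
x_6 = 2.4000, f(x_6) = 13.824000, coefficient = 2
x_7 = 2.5500, f(x_7) = 16.581375, coefficient = 2
x_8 = 2.7000, f(x_8) = 19.683000, coefficient = 2
x_9 = 2.8500, f(x_9) = 23.149125, coefficient = 2
x_10 = 3.0000, f(x_10) = 27.000000, coefficient = 1

I ≈ (0.150000/2) × 253.631250 = 19.022344
Exact value: 18.984375
Error: 0.037969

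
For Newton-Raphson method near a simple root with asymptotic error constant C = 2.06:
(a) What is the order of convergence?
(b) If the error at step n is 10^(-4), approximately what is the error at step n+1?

(a) Newton-Raphson has quadratic (order 2) convergence near simple roots.
    This means |e_{n+1}| ≈ C|e_n|².

(b) With |e_n| = 10^(-4) and C = 2.06:
    |e_{n+1}| ≈ 2.06 × (10^(-4))² = 2.06 × 10^(-8)

(a) 2 (quadratic); (b) |e_{n+1}| ≈ 2.060e-08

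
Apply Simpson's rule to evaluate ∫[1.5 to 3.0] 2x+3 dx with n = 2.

f(x) = 2x+3
a = 1.5, b = 3.0, n = 2
h = (b - a)/n = 0.750000

Simpson's rule: (h/3)[f(x₀) + 4f(x₁) + 2f(x₂) + ... + f(xₙ)]

x_0 = 1.5000, f(x_0) = 6.000000, coefficient = 1
x_1 = 2.2500, f(x_1) = 7.500000, coefficient = 4
x_2 = 3.0000, f(x_2) = 9.000000, coefficient = 1

I ≈ (0.750000/3) × 45.000000 = 11.250000
Exact value: 11.250000
Error: 0.000000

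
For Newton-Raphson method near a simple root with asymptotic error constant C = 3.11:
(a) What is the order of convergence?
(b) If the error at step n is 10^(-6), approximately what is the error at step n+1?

(a) Newton-Raphson has quadratic (order 2) convergence near simple roots.
    This means |e_{n+1}| ≈ C|e_n|².

(b) With |e_n| = 10^(-6) and C = 3.11:
    |e_{n+1}| ≈ 3.11 × (10^(-6))² = 3.11 × 10^(-12)

(a) 2 (quadratic); (b) |e_{n+1}| ≈ 3.110e-12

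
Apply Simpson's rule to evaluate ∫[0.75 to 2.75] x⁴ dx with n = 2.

f(x) = x⁴
a = 0.75, b = 2.75, n = 2
h = (b - a)/n = 1.000000

Simpson's rule: (h/3)[f(x₀) + 4f(x₁) + 2f(x₂) + ... + f(xₙ)]

x_0 = 0.7500, f(x_0) = 0.316406, coefficient = 1
x_1 = 1.7500, f(x_1) = 9.378906, coefficient = 4
x_2 = 2.7500, f(x_2) = 57.191406, coefficient = 1

I ≈ (1.000000/3) × 95.023438 = 31.674479
Exact value: 31.407813
Error: 0.266667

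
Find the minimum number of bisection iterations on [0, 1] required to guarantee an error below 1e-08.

We need (b-a)/2^n ≤ 1e-08
(1 - 0)/2^n ≤ 1e-08
1/2^n ≤ 1e-08
2^n ≥ 100000000
n ≥ log₂(100000000) = 26.58
n ≥ 27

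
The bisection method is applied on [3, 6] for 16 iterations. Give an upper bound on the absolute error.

Bisection error bound: |error| ≤ (b-a)/2^n
|error| ≤ (6 - 3)/2^16 = 3/2^16
|error| ≤ 0.0000457764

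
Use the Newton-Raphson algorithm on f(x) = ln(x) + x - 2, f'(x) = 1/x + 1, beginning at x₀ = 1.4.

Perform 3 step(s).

f(x) = ln(x) + x - 2
f'(x) = 1/x + 1
x₀ = 1.4

Newton-Raphson formula: x_{n+1} = x_n - f(x_n)/f'(x_n)

Iteration 1:
  f(1.400000) = -0.263528
  f'(1.400000) = 1.714286
  x_1 = 1.400000 - (-0.263528)/1.714286 = 1.553725
Iteration 2:
  f(1.553725) = -0.005621
  f'(1.553725) = 1.643615
  x_2 = 1.553725 - (-0.005621)/1.643615 = 1.557144
Iteration 3:
  f(1.557144) = -0.000002
  f'(1.557144) = 1.642201
  x_3 = 1.557144 - (-0.000002)/1.642201 = 1.557146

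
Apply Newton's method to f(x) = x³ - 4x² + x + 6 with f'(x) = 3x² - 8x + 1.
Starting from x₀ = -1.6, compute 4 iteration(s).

f(x) = x³ - 4x² + x + 6
f'(x) = 3x² - 8x + 1
x₀ = -1.6

Newton-Raphson formula: x_{n+1} = x_n - f(x_n)/f'(x_n)

Iteration 1:
  f(-1.600000) = -9.936000
  f'(-1.600000) = 21.480000
  x_1 = -1.600000 - (-9.936000)/21.480000 = -1.137430
Iteration 2:
  f(-1.137430) = -1.783967
  f'(-1.137430) = 13.980683
  x_2 = -1.137430 - (-1.783967)/13.980683 = -1.009828
Iteration 3:
  f(-1.009828) = -0.118612
  f'(-1.009828) = 12.137880
  x_3 = -1.009828 - (-0.118612)/12.137880 = -1.000056
Iteration 4:
  f(-1.000056) = -0.000670
  f'(-1.000056) = 12.000782
  x_4 = -1.000056 - (-0.000670)/12.000782 = -1.000000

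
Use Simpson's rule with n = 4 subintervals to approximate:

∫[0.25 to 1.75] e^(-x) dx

f(x) = e^(-x)
a = 0.25, b = 1.75, n = 4
h = (b - a)/n = 0.375000

Simpson's rule: (h/3)[f(x₀) + 4f(x₁) + 2f(x₂) + ... + f(xₙ)]

x_0 = 0.2500, f(x_0) = 0.778801, coefficient = 1
x_1 = 0.6250, f(x_1) = 0.535261, coefficient = 4
x_2 = 1.0000, f(x_2) = 0.367879, coefficient = 2
x_3 = 1.3750, f(x_3) = 0.252840, coefficient = 4
x_4 = 1.7500, f(x_4) = 0.173774, coefficient = 1

I ≈ (0.375000/3) × 4.840738 = 0.605092
Exact value: 0.605027
Error: 0.000065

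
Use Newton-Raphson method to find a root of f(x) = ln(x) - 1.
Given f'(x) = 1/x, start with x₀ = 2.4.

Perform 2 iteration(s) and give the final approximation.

f(x) = ln(x) - 1
f'(x) = 1/x
x₀ = 2.4

Newton-Raphson formula: x_{n+1} = x_n - f(x_n)/f'(x_n)

Iteration 1:
  f(2.400000) = -0.124531
  f'(2.400000) = 0.416667
  x_1 = 2.400000 - (-0.124531)/0.416667 = 2.698875
Iteration 2:
  f(2.698875) = -0.007165
  f'(2.698875) = 0.370525
  x_2 = 2.698875 - (-0.007165)/0.370525 = 2.718212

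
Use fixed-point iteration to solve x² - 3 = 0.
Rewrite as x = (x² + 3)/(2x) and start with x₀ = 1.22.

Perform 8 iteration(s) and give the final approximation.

Equation: x² - 3 = 0
Fixed-point form: x = (x² + 3)/(2x)
x₀ = 1.22

x_1 = g(1.220000) = 1.839508
x_2 = g(1.839508) = 1.735189
x_3 = g(1.735189) = 1.732054
x_4 = g(1.732054) = 1.732051
x_5 = g(1.732051) = 1.732051
x_6 = g(1.732051) = 1.732051
x_7 = g(1.732051) = 1.732051
x_8 = g(1.732051) = 1.732051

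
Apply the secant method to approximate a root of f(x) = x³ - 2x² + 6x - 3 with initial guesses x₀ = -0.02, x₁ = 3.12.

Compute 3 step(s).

f(x) = x³ - 2x² + 6x - 3
x₀ = -0.02, x₁ = 3.12

Secant formula: x_{n+1} = x_n - f(x_n)(x_n - x_{n-1})/(f(x_n) - f(x_{n-1}))

Iteration 1:
  f(-0.020000) = -3.120808
  f(3.120000) = 26.622528
  x_2 = 3.120000 - 26.622528×(3.120000 - (-0.020000))/(26.622528 - (-3.120808))
       = 0.309463
Iteration 2:
  f(3.120000) = 26.622528
  f(0.309463) = -1.305119
  x_3 = 0.309463 - (-1.305119)×(0.309463 - 3.120000)/(-1.305119 - 26.622528)
       = 0.440806
Iteration 3:
  f(0.309463) = -1.305119
  f(0.440806) = -0.658132
  x_4 = 0.440806 - (-0.658132)×(0.440806 - 0.309463)/(-0.658132 - (-1.305119))
       = 0.574411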